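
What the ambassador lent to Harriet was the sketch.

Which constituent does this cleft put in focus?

In a pseudo-cleft "What ... was X", the post-copular constituent X is the focus.
Here the focus is "the sketch". The backgrounded (presupposed) material includes "the ambassador" and "to Harriet".

the sketch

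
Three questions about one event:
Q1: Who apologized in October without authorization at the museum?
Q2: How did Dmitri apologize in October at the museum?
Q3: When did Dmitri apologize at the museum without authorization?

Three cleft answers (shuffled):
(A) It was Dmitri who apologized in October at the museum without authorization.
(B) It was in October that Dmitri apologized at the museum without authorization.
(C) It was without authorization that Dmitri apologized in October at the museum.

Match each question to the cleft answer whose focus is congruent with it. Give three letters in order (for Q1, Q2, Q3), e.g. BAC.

Q1 asks about the subject (agent); cleft (A) focuses "Dmitri", which is the subject (agent) — so Q1 → A.
Q2 asks about the manner; cleft (C) focuses "without authorization", which is the manner — so Q2 → C.
Q3 asks about the time; cleft (B) focuses "in October", which is the time — so Q3 → B.
Mapping: Q1→A, Q2→C, Q3→B.

ACB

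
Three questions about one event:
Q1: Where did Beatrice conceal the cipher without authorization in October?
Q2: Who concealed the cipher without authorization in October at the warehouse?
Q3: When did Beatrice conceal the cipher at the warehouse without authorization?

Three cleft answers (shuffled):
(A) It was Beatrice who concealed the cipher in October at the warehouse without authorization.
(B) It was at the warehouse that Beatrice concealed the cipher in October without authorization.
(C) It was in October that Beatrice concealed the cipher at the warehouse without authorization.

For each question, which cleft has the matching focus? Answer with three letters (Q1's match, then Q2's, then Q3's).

Q1 asks about the location; cleft (B) focuses "at the warehouse", which is the location — so Q1 → B.
Q2 asks about the subject (agent); cleft (A) focuses "Beatrice", which is the subject (agent) — so Q2 → A.
Q3 asks about the time; cleft (C) focuses "in October", which is the time — so Q3 → C.
Mapping: Q1→B, Q2→A, Q3→C.

BAC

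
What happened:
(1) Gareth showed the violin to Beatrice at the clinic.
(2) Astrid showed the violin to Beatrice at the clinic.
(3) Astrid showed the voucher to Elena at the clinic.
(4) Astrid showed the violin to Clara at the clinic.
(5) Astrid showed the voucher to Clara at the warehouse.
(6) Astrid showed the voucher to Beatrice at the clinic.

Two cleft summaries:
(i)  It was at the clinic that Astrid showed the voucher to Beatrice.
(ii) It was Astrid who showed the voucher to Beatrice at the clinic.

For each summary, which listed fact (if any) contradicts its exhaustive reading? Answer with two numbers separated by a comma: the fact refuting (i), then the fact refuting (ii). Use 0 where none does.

Summary (i) focuses "at the clinic" (the setting); background agent = Astrid, thing = the voucher, recipient = Beatrice. No fact matches that background with a different setting, so 0.
Summary (ii) focuses "Astrid" (the agent); background thing = the voucher, recipient = Beatrice, setting = at the clinic. No fact matches that background with a different agent, so 0.

0, 0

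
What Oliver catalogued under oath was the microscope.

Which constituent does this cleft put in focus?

the microscope

In a pseudo-cleft "What ... was X", the post-copular constituent X is the focus.
Here the focus is "the microscope". The backgrounded (presupposed) material includes "Oliver" and "under oath".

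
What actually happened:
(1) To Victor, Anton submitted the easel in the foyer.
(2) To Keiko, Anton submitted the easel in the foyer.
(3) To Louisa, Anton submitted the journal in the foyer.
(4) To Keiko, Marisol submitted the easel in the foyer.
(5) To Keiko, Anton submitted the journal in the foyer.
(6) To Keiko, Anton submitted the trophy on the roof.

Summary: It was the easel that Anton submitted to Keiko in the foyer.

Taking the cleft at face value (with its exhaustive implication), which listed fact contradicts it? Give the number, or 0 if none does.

5

Focus of the cleft: "the easel" (the thing). Presupposed background: agent = Anton, recipient = Keiko, setting = in the foyer.
The exhaustive reading says no other thing fits that background.
Fact (5) shares the background but with thing = the journal; exhaustivity is violated.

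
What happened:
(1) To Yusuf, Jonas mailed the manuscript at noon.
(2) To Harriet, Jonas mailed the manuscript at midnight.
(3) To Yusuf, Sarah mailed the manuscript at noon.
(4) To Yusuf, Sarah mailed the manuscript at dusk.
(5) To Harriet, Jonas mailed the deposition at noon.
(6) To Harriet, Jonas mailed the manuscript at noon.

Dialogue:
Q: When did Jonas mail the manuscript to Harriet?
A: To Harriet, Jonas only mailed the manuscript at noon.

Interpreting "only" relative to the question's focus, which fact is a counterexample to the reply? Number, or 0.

Answering "When did ...?" puts focus on the setting — here, "at noon".
So "only" ranges over settings; the rest (agent = Jonas, thing = the manuscript, recipient = Harriet) is presupposed.
Fact (2) shares the background with a different setting (at midnight) — counterexample.
(Fact (5) would refute a reading with focus on the thing — but that is not what the question asks.)

2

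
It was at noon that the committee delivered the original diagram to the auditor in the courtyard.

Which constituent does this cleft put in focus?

In an it-cleft "It was X that/who ...", the clefted constituent X is the focus; the that/who-clause expresses the presupposed open proposition.
Here the focus is "at noon". The backgrounded (presupposed) material includes "the committee", "the original diagram", "to the auditor" and "in the courtyard".

at noon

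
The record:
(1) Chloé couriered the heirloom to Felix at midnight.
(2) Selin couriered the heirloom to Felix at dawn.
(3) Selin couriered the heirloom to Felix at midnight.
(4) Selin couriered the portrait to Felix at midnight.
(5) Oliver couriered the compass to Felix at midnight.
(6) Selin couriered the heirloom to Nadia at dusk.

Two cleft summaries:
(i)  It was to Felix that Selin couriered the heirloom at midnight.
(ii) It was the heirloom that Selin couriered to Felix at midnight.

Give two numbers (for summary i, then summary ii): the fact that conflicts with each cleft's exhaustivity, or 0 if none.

0, 4

(i): focus "Felix". No fact shares same agent, thing, setting (Selin / the heirloom / at midnight) with a different recipient. 0.
(ii): focus "the heirloom". Looking for same agent, recipient, setting (Selin / Felix / at midnight) with some other thing — fact (4) has the portrait there. Refuted.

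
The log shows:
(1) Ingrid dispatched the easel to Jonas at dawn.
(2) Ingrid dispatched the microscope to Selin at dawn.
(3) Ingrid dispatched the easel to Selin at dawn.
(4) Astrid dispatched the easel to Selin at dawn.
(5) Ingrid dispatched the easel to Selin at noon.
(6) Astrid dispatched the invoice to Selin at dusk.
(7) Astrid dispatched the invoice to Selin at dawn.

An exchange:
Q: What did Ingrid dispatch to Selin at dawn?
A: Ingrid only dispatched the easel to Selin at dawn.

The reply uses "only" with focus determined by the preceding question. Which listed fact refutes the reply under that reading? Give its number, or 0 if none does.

2

The question "What did ...?" targets the thing, so in the reply the focus falls on "the easel".
So "only" ranges over things; the rest (agent = Ingrid, recipient = Selin, setting = at dawn) is presupposed.
Fact (2) keeps agent = Ingrid, recipient = Selin, setting = at dawn but has thing = the microscope; that refutes the reply.
(Fact (1) would refute a reading with focus on the recipient — but that is not what the question asks.)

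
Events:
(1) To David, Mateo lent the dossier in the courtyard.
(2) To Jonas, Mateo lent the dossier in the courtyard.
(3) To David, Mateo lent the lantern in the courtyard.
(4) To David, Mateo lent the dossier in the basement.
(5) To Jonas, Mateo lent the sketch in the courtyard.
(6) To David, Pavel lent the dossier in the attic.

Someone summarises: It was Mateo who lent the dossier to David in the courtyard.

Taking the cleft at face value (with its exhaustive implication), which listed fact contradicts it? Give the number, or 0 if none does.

Focus of the cleft: "Mateo" (the agent). Presupposed background: thing = the dossier, recipient = David, setting = in the courtyard.
The exhaustive reading says no other agent fits that background.
No listed fact matches the background with a different agent. Exhaustivity holds.

0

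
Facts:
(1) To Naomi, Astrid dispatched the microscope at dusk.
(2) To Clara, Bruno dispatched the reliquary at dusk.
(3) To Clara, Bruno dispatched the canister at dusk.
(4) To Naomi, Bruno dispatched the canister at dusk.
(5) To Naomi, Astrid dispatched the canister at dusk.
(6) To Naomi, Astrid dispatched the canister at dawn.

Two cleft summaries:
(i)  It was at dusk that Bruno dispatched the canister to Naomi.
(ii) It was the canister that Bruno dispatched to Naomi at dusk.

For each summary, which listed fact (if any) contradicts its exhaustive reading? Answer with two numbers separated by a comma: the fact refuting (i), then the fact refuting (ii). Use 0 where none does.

(i): focus "at dusk". No fact shares Bruno as agent and the canister as thing and Naomi as recipient with a different setting. 0.
(ii): focus "the canister". No fact shares Bruno as agent and Naomi as recipient and at dusk as setting with a different thing. 0.

0, 0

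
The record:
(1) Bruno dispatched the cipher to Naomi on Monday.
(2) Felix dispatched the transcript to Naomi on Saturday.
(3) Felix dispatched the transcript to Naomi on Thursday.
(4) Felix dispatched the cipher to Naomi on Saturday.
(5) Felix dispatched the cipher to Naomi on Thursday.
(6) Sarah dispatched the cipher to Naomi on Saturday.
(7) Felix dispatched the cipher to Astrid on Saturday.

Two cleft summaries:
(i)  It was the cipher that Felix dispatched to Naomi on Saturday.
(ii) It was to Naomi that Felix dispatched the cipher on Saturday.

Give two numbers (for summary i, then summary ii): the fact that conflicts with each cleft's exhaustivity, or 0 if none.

Summary (i) focuses "the cipher" (the thing); background agent = Felix, recipient = Naomi, setting = on Saturday. Fact (2) matches that background with thing = the transcript — refutes (i).
Summary (ii) focuses "Naomi" (the recipient); background agent = Felix, thing = the cipher, setting = on Saturday. Fact (7) matches that background with recipient = Astrid — refutes (ii).

2, 7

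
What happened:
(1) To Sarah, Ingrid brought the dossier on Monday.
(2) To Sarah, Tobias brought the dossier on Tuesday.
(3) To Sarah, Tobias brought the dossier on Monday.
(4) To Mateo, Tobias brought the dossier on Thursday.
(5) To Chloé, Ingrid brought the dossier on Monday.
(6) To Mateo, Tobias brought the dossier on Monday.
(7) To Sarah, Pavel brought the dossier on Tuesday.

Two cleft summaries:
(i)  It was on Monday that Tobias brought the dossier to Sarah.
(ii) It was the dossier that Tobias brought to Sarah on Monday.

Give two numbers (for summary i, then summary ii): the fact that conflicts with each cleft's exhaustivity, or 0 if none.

(i): focus "on Monday". Looking for Tobias as agent and the dossier as thing and Sarah as recipient with some other setting — fact (2) has on Tuesday there. Refuted.
(ii): focus "the dossier". No fact shares Tobias as agent and Sarah as recipient and on Monday as setting with a different thing. 0.

2, 0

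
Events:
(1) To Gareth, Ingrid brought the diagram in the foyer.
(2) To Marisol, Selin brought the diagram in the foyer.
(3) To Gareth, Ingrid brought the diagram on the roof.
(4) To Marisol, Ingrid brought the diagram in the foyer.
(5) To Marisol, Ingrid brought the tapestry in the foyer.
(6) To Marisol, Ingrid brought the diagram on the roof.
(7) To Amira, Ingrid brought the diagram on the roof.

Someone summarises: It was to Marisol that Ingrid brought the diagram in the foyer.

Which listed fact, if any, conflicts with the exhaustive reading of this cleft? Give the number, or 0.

1

Focus of the cleft: "Marisol" (the recipient). Presupposed background: agent = Ingrid, thing = the diagram, setting = in the foyer.
Exhaustivity: Marisol is the only recipient satisfying that background.
But fact (1) also has agent = Ingrid, thing = the diagram, setting = in the foyer, with recipient = Gareth — so the exhaustive reading fails.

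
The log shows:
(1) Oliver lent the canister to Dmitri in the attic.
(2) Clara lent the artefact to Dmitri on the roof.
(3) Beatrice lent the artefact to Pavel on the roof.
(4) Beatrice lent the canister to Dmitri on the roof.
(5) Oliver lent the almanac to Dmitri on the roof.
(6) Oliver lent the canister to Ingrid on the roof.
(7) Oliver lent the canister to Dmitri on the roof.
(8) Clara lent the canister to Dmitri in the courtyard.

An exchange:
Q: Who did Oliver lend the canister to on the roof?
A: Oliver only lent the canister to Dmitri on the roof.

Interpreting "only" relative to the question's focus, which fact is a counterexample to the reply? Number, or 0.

The question "Who did ... to ...?" targets the recipient, so in the reply the focus falls on "Dmitri".
So "only" ranges over recipients; the rest (same agent, thing, setting (Oliver / the canister / on the roof)) is presupposed.
Fact (6) shares the background with a different recipient (Ingrid) — counterexample.
(Fact (5) would refute a reading with focus on the thing — but that is not what the question asks.)

6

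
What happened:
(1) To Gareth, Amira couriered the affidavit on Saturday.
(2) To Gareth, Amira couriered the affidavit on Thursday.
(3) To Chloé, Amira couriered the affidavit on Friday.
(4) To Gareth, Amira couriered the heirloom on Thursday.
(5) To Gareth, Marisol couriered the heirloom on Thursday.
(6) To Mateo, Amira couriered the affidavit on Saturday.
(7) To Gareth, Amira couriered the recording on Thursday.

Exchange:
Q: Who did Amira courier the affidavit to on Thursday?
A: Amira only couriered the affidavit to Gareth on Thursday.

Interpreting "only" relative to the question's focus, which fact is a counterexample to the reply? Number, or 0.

Answering "Who did ... to ...?" puts focus on the recipient — here, "Gareth".
So "only" ranges over recipients; the rest (agent = Amira, thing = the affidavit, setting = on Thursday) is presupposed.
No fact keeps agent = Amira, thing = the affidavit, setting = on Thursday while changing the recipient; every other fact differs on something backgrounded. The reply stands.
(Fact (4) would refute a reading with focus on the thing — but that is not what the question asks.)

0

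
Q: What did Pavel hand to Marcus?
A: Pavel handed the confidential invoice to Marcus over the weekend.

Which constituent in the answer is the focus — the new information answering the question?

The wh-word "what" asks about the direct object.
In the answer, "Pavel" and "to Marcus" are given — repeated from the question.
"over the weekend" is also new, but it specifies the time, which is not what the question asks about — so it is not the focus.
The constituent filling the direct object gap is "the confidential invoice"; that is the focus.

the confidential invoice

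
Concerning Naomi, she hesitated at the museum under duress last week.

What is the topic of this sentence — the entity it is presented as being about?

Naomi

The construction explicitly marks "Naomi" as what the sentence is about — the topic.
The remainder of the clause is the comment (what is said about the topic).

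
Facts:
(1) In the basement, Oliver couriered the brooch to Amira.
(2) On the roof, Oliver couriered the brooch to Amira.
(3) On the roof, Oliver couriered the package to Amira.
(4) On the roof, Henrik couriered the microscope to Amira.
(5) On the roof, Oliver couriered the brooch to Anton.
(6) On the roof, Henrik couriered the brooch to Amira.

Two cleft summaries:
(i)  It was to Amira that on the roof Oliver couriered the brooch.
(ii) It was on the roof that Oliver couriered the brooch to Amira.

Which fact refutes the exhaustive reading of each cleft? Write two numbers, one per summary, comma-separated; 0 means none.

5, 1

(i): focus "Amira". Looking for agent = Oliver, thing = the brooch, setting = on the roof with some other recipient — fact (5) has Anton there. Refuted.
(ii): focus "on the roof". Looking for agent = Oliver, thing = the brooch, recipient = Amira with some other setting — fact (1) has in the basement there. Refuted.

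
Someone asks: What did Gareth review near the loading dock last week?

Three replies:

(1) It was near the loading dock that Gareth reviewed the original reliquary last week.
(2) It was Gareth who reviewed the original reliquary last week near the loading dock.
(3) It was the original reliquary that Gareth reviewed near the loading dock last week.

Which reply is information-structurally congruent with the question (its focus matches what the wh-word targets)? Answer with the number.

The question word "what" targets the direct object.
Option (1) clefts "near the loading dock" — the location, not what was asked.
Option (2) clefts "Gareth" — the subject (agent), not what was asked.
Option (3) clefts "the original reliquary" — that matches what the question asks about.
So the congruent reply is (3).

3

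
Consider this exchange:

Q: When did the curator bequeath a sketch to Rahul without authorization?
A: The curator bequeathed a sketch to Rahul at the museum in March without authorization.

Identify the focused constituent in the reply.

The wh-word "when" asks about the time.
In the answer, "the curator", "a sketch", "to Rahul" and "without authorization" are given — repeated from the question.
"at the museum" is also new, but it specifies the location, which is not what the question asks about — so it is not the focus.
The constituent filling the time gap is "in March"; that is the focus.

in March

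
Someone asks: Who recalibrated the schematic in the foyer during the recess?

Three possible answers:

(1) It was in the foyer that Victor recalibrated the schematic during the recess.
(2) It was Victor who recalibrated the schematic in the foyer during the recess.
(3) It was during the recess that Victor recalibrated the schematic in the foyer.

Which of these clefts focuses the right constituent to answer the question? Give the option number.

2

The question word "who" targets the subject (agent).
Option (1) clefts "in the foyer" — the location, not what was asked.
Option (2) clefts "Victor" — that matches what the question asks about.
Option (3) clefts "during the recess" — the time, not what was asked.
So the congruent reply is (2).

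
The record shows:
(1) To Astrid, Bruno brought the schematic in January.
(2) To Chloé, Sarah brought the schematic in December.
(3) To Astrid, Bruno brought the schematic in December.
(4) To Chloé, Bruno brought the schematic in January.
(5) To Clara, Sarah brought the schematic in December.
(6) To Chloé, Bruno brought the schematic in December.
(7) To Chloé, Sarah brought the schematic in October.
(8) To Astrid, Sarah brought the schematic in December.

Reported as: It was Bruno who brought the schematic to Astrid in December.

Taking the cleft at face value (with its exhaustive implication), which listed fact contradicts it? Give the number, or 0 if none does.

Focus of the cleft: "Bruno" (the agent). Presupposed background: same thing, recipient, setting (the schematic / Astrid / in December).
Exhaustivity: Bruno is the only agent satisfying that background.
Fact (8) shares the background but with agent = Sarah; exhaustivity is violated.

8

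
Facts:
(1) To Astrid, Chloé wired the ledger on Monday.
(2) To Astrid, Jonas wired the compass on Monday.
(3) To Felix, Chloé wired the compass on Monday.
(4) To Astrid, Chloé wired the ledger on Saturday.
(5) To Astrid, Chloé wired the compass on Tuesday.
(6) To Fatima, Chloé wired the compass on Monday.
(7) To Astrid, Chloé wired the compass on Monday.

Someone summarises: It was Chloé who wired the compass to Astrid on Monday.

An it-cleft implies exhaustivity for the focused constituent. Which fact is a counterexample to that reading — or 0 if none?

2

The cleft puts "Chloé" in focus and presupposes the open proposition with the compass as thing and Astrid as recipient and on Monday as setting.
The exhaustive reading says no other agent fits that background.
Fact (2) shares the background but with agent = Jonas; exhaustivity is violated.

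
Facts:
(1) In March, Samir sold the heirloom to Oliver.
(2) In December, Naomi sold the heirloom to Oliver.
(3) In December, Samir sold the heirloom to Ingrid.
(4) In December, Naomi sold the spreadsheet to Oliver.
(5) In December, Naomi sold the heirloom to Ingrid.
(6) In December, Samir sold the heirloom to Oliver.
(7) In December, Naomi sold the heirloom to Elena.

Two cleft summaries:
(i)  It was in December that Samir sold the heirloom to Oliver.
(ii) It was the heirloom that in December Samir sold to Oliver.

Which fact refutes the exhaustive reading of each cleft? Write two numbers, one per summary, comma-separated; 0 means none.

Summary (i) focuses "in December" (the setting); background same agent, thing, recipient (Samir / the heirloom / Oliver). Fact (1) matches that background with setting = in March — refutes (i).
Summary (ii) focuses "the heirloom" (the thing); background same agent, recipient, setting (Samir / Oliver / in December). No fact matches that background with a different thing, so 0.

1, 0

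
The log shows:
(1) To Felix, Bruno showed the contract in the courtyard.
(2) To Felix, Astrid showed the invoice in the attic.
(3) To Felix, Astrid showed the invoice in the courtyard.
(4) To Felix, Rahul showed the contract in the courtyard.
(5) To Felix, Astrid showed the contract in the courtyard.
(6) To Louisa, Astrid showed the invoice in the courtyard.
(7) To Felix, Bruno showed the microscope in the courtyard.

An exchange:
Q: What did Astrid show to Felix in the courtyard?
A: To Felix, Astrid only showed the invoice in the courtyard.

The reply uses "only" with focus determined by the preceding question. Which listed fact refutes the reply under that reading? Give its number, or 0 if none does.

The question "What did ...?" targets the thing, so in the reply the focus falls on "the invoice".
So "only" ranges over things; the rest (agent = Astrid, recipient = Felix, setting = in the courtyard) is presupposed.
Fact (5) keeps agent = Astrid, recipient = Felix, setting = in the courtyard but has thing = the contract; that refutes the reply.
(Fact (2) would refute a reading with focus on the setting — but that is not what the question asks.)

5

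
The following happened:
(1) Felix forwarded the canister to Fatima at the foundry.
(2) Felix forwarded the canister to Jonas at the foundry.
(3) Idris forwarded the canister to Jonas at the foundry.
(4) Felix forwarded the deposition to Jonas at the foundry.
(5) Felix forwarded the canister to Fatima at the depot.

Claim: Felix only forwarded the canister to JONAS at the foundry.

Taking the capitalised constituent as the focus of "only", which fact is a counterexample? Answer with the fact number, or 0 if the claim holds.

1

The capitals mark "Jonas" as focus. So "only" rules out other recipients, with the rest (agent = Felix, thing = the canister, setting = at the foundry) as background.
Fact (1) matches on agent = Felix, thing = the canister, setting = at the foundry, but has recipient = Fatima instead. That refutes the claim.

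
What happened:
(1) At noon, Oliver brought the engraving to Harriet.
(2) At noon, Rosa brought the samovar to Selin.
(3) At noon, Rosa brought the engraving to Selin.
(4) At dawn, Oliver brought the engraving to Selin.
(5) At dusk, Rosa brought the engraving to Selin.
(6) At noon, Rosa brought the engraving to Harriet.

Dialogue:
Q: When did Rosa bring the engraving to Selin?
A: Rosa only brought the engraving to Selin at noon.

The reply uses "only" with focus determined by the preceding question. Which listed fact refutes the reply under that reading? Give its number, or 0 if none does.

The question "When did ...?" targets the setting, so in the reply the focus falls on "at noon".
"Only" then excludes alternative settings while the background — agent = Rosa, thing = the engraving, recipient = Selin — is held fixed.
Fact (5) shares the background with a different setting (at dusk) — counterexample.
(Fact (6) would refute a reading with focus on the recipient — but that is not what the question asks.)

5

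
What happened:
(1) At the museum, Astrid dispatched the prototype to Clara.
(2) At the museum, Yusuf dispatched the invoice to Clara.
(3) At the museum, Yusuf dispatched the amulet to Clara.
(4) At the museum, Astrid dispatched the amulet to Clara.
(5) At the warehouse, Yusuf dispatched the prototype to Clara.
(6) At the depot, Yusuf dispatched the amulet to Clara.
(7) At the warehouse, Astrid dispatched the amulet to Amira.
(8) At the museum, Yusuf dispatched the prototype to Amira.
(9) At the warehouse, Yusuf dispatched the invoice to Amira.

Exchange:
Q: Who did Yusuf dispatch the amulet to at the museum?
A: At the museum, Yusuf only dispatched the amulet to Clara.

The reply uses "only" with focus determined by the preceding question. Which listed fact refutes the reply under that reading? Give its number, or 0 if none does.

0

The question "Who did ... to ...?" targets the recipient, so in the reply the focus falls on "Clara".
"Only" then excludes alternative recipients while the background — Yusuf as agent and the amulet as thing and at the museum as setting — is held fixed.
No fact keeps Yusuf as agent and the amulet as thing and at the museum as setting while changing the recipient; every other fact differs on something backgrounded. The reply stands.
(Fact (6) would refute a reading with focus on the setting — but that is not what the question asks.)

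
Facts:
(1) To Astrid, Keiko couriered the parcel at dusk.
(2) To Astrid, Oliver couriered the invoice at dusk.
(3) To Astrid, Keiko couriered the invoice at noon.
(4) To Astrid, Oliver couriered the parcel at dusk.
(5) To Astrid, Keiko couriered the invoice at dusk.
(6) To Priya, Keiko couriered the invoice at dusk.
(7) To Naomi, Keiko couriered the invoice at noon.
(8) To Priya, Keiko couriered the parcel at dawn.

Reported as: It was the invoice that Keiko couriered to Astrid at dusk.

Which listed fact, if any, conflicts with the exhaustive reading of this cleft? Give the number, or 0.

1

The cleft puts "the invoice" in focus and presupposes the open proposition with same agent, recipient, setting (Keiko / Astrid / at dusk).
Exhaustivity: the invoice is the only thing satisfying that background.
But fact (1) also has same agent, recipient, setting (Keiko / Astrid / at dusk), with thing = the parcel — so the exhaustive reading fails.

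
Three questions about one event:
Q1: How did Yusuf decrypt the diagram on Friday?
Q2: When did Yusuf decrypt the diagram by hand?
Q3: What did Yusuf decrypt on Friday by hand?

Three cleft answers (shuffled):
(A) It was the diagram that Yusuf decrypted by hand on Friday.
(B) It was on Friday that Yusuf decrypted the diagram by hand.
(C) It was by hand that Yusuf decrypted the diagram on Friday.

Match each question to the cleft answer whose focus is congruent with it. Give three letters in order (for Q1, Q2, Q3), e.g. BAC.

Q1 asks about the manner; cleft (C) focuses "by hand", which is the manner — so Q1 → C.
Q2 asks about the time; cleft (B) focuses "on Friday", which is the time — so Q2 → B.
Q3 asks about the direct object; cleft (A) focuses "the diagram", which is the direct object — so Q3 → A.
Mapping: Q1→C, Q2→B, Q3→A.

CBA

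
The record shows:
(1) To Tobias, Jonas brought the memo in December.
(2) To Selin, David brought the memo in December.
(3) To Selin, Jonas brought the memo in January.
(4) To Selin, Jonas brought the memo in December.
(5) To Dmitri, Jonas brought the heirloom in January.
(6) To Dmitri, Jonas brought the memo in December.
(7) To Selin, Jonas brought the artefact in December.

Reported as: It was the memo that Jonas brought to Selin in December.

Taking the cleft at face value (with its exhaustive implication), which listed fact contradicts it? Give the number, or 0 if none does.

The cleft puts "the memo" in focus and presupposes the open proposition with Jonas as agent and Selin as recipient and in December as setting.
The exhaustive reading says no other thing fits that background.
Fact (7) shares the background but with thing = the artefact; exhaustivity is violated.

7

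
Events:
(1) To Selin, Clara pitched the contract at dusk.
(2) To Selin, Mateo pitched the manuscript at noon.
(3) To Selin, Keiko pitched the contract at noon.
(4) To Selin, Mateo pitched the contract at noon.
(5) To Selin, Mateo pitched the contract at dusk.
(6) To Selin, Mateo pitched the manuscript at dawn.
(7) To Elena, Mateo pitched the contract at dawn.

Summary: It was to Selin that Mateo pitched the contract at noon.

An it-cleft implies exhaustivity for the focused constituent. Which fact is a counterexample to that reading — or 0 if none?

0

Focus of the cleft: "Selin" (the recipient). Presupposed background: Mateo as agent and the contract as thing and at noon as setting.
Exhaustivity: Selin is the only recipient satisfying that background.
No listed fact matches the background with a different recipient. Exhaustivity holds.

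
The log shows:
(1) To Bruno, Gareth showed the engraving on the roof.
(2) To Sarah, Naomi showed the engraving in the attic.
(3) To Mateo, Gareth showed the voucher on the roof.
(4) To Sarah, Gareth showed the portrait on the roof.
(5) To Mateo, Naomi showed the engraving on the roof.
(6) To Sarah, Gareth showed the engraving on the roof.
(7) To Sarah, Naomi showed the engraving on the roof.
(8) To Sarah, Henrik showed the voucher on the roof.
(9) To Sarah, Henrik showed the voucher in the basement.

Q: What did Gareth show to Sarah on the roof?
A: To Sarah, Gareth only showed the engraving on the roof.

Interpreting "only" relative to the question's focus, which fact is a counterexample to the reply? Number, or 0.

The question "What did ...?" targets the thing, so in the reply the focus falls on "the engraving".
So "only" ranges over things; the rest (agent = Gareth, recipient = Sarah, setting = on the roof) is presupposed.
Fact (4) shares the background with a different thing (the portrait) — counterexample.
(Fact (1) would refute a reading with focus on the recipient — but that is not what the question asks.)

4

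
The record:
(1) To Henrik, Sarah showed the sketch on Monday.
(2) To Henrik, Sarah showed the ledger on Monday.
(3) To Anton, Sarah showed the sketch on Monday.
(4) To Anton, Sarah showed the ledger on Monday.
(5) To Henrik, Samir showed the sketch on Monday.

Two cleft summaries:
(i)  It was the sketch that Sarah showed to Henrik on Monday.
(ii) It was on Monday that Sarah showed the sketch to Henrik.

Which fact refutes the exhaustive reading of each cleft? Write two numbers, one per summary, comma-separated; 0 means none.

Summary (i) focuses "the sketch" (the thing); background agent = Sarah, recipient = Henrik, setting = on Monday. Fact (2) matches that background with thing = the ledger — refutes (i).
Summary (ii) focuses "on Monday" (the setting); background agent = Sarah, thing = the sketch, recipient = Henrik. No fact matches that background with a different setting, so 0.

2, 0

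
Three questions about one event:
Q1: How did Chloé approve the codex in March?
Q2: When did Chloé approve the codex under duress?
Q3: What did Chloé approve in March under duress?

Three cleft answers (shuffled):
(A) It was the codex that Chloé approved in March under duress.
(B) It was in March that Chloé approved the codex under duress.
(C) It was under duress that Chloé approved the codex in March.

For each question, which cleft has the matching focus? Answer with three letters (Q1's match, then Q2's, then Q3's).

Q1 asks about the manner; cleft (C) focuses "under duress", which is the manner — so Q1 → C.
Q2 asks about the time; cleft (B) focuses "in March", which is the time — so Q2 → B.
Q3 asks about the direct object; cleft (A) focuses "the codex", which is the direct object — so Q3 → A.
Mapping: Q1→C, Q2→B, Q3→A.

CBA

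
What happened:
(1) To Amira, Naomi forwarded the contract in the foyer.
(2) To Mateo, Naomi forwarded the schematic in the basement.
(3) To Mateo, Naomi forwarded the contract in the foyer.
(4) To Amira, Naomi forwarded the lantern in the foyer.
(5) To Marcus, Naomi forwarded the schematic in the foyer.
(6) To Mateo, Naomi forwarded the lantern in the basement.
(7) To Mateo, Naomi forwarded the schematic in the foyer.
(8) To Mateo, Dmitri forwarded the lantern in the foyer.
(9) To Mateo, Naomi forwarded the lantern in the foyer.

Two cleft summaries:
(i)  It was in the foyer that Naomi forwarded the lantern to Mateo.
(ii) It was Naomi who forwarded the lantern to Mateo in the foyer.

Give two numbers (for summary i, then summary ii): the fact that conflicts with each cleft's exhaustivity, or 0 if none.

(i): focus "in the foyer". Looking for same agent, thing, recipient (Naomi / the lantern / Mateo) with some other setting — fact (6) has in the basement there. Refuted.
(ii): focus "Naomi". Looking for same thing, recipient, setting (the lantern / Mateo / in the foyer) with some other agent — fact (8) has Dmitri there. Refuted.

6, 8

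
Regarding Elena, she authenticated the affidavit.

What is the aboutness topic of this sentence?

The construction explicitly marks "Elena" as what the sentence is about — the topic.
The remainder of the clause is the comment (what is said about the topic).

Elena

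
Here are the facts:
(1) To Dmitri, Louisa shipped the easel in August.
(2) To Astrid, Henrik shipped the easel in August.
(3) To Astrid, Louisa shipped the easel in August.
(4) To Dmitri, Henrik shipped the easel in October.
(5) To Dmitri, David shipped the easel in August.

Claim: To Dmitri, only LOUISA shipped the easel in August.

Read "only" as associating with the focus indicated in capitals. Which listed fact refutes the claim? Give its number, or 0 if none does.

5

The capitals mark "Louisa" as focus. So "only" rules out other agents, with the rest (thing = the easel, recipient = Dmitri, setting = in August) as background.
Fact (5) matches on thing = the easel, recipient = Dmitri, setting = in August, but has agent = David instead. That refutes the claim.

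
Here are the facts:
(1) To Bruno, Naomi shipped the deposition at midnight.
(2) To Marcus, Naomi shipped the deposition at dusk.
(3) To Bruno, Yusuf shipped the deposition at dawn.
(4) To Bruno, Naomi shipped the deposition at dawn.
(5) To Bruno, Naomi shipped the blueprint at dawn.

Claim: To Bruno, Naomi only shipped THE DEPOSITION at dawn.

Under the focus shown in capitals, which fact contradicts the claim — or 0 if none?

5

Focus (in capitals) is "the deposition" — the thing. "Only" excludes alternative things while holding fixed Naomi as agent and Bruno as recipient and at dawn as setting.
Fact (5) matches on Naomi as agent and Bruno as recipient and at dawn as setting, but has thing = the blueprint instead. That refutes the claim.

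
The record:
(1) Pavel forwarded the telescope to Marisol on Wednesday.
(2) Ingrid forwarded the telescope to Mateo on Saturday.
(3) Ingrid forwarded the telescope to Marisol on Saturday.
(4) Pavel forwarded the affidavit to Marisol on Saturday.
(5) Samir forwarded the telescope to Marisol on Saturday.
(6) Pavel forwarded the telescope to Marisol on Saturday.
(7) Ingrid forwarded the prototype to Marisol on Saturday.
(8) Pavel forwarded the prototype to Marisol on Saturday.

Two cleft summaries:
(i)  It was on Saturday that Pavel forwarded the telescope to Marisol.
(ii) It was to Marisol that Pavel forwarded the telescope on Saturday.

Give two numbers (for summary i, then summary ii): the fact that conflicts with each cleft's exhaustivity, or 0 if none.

1, 0

(i): focus "on Saturday". Looking for agent = Pavel, thing = the telescope, recipient = Marisol with some other setting — fact (1) has on Wednesday there. Refuted.
(ii): focus "Marisol". No fact shares agent = Pavel, thing = the telescope, setting = on Saturday with a different recipient. 0.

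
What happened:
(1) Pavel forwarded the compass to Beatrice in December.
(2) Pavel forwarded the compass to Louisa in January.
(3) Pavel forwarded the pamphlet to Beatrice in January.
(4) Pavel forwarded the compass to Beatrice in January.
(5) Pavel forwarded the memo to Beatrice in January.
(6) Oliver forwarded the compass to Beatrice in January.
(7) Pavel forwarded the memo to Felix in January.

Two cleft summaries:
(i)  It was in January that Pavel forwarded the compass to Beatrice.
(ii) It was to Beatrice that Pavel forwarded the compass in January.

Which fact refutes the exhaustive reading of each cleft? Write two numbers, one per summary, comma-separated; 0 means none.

(i): focus "in January". Looking for same agent, thing, recipient (Pavel / the compass / Beatrice) with some other setting — fact (1) has in December there. Refuted.
(ii): focus "Beatrice". Looking for same agent, thing, setting (Pavel / the compass / in January) with some other recipient — fact (2) has Louisa there. Refuted.

1, 2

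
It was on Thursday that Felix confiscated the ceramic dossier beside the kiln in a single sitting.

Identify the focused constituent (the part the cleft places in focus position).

on Thursday

In an it-cleft "It was X that/who ...", the clefted constituent X is the focus; the that/who-clause expresses the presupposed open proposition.
Here the focus is "on Thursday". The backgrounded (presupposed) material includes "Felix", "the ceramic dossier", "in a single sitting" and "beside the kiln".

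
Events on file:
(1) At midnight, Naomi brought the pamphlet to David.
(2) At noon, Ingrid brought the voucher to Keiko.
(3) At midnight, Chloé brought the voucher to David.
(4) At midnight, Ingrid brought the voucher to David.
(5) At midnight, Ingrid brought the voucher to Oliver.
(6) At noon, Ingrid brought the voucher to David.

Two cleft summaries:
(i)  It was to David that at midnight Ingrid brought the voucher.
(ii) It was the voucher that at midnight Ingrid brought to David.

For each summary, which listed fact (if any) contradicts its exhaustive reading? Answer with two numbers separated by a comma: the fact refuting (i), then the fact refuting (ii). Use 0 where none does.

5, 0

Summary (i) focuses "David" (the recipient); background agent = Ingrid, thing = the voucher, setting = at midnight. Fact (5) matches that background with recipient = Oliver — refutes (i).
Summary (ii) focuses "the voucher" (the thing); background agent = Ingrid, recipient = David, setting = at midnight. No fact matches that background with a different thing, so 0.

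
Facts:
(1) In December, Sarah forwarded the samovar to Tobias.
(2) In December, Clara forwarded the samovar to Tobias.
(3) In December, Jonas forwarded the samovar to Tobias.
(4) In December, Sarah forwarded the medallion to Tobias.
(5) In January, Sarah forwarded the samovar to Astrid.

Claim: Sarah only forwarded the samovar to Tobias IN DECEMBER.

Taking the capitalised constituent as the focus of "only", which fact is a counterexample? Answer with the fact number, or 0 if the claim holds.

0

Focus (in capitals) is "in December" — the setting. "Only" excludes alternative settings while holding fixed same agent, thing, recipient (Sarah / the samovar / Tobias).
Every other fact changes something in the background, not just the setting. Nothing refutes the claim.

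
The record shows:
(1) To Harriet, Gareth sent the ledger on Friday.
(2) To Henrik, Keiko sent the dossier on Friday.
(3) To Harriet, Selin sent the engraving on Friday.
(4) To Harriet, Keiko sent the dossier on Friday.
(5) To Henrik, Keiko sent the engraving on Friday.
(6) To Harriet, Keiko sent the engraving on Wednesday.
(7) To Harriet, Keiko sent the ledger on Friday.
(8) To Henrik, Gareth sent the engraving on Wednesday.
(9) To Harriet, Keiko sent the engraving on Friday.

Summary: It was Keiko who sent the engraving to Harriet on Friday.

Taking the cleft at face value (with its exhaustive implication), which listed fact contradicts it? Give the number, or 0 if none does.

3

The cleft puts "Keiko" in focus and presupposes the open proposition with same thing, recipient, setting (the engraving / Harriet / on Friday).
Exhaustivity: Keiko is the only agent satisfying that background.
Fact (3) shares the background but with agent = Selin; exhaustivity is violated.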